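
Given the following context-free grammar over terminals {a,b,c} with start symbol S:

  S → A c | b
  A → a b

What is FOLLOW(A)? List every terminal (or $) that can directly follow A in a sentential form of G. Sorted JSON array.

Compute FIRST by fixpoint:
iter 1:
  A via A→a b: +{a}
  S via S→A c: +{a}
  S via S→b: +{b}
  FIRST[S]={a,b}  FIRST[A]={a}
iter 2: — fixpoint
  FIRST[S]={a,b}  FIRST[A]={a}

FOLLOW iteration:
initialize: $ ∈ FOLLOW(S)
[1]
  S→A c: FOLLOW(A) ⊇ FIRST(c) = {c}; new: +{c}
  FOLLOW[S]={$}  FOLLOW[A]={c}
[2] (no change)
  FOLLOW[S]={$}  FOLLOW[A]={c}

FOLLOW(A) = ["c"]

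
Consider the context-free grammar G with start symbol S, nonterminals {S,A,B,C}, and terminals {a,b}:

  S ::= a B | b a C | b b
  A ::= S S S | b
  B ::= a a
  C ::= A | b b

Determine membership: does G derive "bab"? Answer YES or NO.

Convert to CNF:
  S -> T0 B | T1 T1 | T1 X4
  A -> S X2 | b
  B -> T0 T0
  C -> S X3 | T1 T1 | b
  T0 -> a
  T1 -> b
  X2 -> S S
  X3 -> S S
  X4 -> T0 C

CYK fill:
  T[0,0] 'b' = {A,C,T1}  orig:{A,C}
  T[1,1] 'a' = {T0}  orig:{}
  T[2,2] 'b' = {A,C,T1}  orig:{A,C}
  T[0,1] 'ba' = ∅
  T[1,2] 'ab' = {X4}  orig:{}
  T[0,2] 'bab' = {S}

S ∈ T[0,2] ⇒ YES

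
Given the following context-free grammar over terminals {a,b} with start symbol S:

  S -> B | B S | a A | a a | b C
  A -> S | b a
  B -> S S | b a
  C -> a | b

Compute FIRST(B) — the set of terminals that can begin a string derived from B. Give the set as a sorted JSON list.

FIRST sets, iterate to fixpoint:
round 1:
  A via A→b a: +{b}
  B via B→b a: +{b}
  C via C→a: +{a}
  C via C→b: +{b}
  S via S→B: +{b}
  S via S→a A: +{a}
  FIRST[S]={a,b}  FIRST[A]={b}  FIRST[B]={b}  FIRST[C]={a,b}
round 2:
  A via A→S: +{a}
  B via B→S S: +{a}
  FIRST[S]={a,b}  FIRST[A]={a,b}  FIRST[B]={a,b}  FIRST[C]={a,b}
round 3: done
  FIRST[S]={a,b}  FIRST[A]={a,b}  FIRST[B]={a,b}  FIRST[C]={a,b}

FIRST(B) = ["a", "b"]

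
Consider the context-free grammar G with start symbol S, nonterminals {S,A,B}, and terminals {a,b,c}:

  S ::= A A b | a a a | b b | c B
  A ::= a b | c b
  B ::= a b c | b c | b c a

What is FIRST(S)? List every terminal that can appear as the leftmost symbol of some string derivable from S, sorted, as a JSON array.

FIRST iteration:
iter 1:
  A via A→a b: +{a}
  A via A→c b: +{c}
  B via B→a b c: +{a}
  B via B→b c: +{b}
  S via S→A A b: +{a,c}
  S via S→b b: +{b}
  FIRST(S)={a,b,c}  FIRST(A)={a,c}  FIRST(B)={a,b}
iter 2: — fixpoint
  FIRST(S)={a,b,c}  FIRST(A)={a,c}  FIRST(B)={a,b}

FIRST(S) = ["a", "b", "c"]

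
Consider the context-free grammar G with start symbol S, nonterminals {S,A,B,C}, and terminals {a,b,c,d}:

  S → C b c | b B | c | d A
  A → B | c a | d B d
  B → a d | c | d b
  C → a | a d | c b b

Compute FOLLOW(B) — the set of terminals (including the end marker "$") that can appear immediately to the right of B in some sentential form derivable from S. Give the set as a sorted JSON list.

FIRST iteration:
round 1:
  A via A→c a: +{c}
  A via A→d B d: +{d}
  B via B→a d: +{a}
  B via B→c: +{c}
  B via B→d b: +{d}
  C via C→a: +{a}
  C via C→c b b: +{c}
  S via S→C b c: +{a,c}
  S via S→b B: +{b}
  S via S→d A: +{d}
  FIRST[S]={a,b,c,d}  FIRST[A]={c,d}  FIRST[B]={a,c,d}  FIRST[C]={a,c}
round 2:
  A via A→B: +{a}
  FIRST[S]={a,b,c,d}  FIRST[A]={a,c,d}  FIRST[B]={a,c,d}  FIRST[C]={a,c}
round 3: done
  FIRST[S]={a,b,c,d}  FIRST[A]={a,c,d}  FIRST[B]={a,c,d}  FIRST[C]={a,c}

FOLLOW sets:
initialize: $ ∈ FOLLOW(S)
round 1:
  A→d B d: FOLLOW(B) ⊇ FIRST(d) = {d}; new: +{d}
  S→C b c: FOLLOW(C) ⊇ FIRST(b) = {b}; new: +{b}
  S→b B: FOLLOW(B) ⊇ FOLLOW(S) ⊇ {$}; new: +{$}
  S→d A: FOLLOW(A) ⊇ FOLLOW(S) ⊇ {$}; new: +{$}
  S: {$}  A: {$}  B: {$,d}  C: {b}
round 2: (stable)
  S: {$}  A: {$}  B: {$,d}  C: {b}

FOLLOW(B) = ["$", "d"]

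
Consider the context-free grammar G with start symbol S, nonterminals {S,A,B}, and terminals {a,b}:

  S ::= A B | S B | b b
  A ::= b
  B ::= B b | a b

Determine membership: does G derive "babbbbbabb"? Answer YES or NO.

CNF form of G:
  S -> A B | S B | T0 T0
  A -> b
  B -> B T0 | T1 T0
  T0 -> b
  T1 -> a

CYK fill:
  [0..0]={A,T0}  "b"  orig:{A}
  [1..1]={T1}  "a"  orig:{}
  [2..2]={A,T0}  "b"  orig:{A}
  [3..3]={A,T0}  "b"  orig:{A}
  [4..4]={A,T0}  "b"  orig:{A}
  [5..5]={A,T0}  "b"  orig:{A}
  [6..6]={A,T0}  "b"  orig:{A}
  [7..7]={T1}  "a"  orig:{}
  [8..8]={A,T0}  "b"  orig:{A}
  [9..9]={A,T0}  "b"  orig:{A}
  [0..1]=∅  "ba"
  [1..2]={B}  "ab"
  [2..3]={S}  "bb"
  [3..4]={S}  "bb"
  [4..5]={S}  "bb"
  [5..6]={S}  "bb"
  [6..7]=∅  "ba"
  [7..8]={B}  "ab"
  [8..9]={S}  "bb"
  [0..2]={S}  "bab"
  [1..3]={B}  "abb"
  [2..4]=∅  "bbb"
  [3..5]=∅  "bbb"
  [4..6]=∅  "bbb"
  [5..7]=∅  "bba"
  [6..8]={S}  "bab"
  [7..9]={B}  "abb"
  [0..3]={S}  "babb"
  [1..4]={B}  "abbb"
  [2..5]=∅  "bbbb"
  [3..6]=∅  "bbbb"
  [4..7]=∅  "bbba"
  [5..8]={S}  "bbab"
  [6..9]={S}  "babb"
  [0..4]={S}  "babbb"
  [1..5]={B}  "abbbb"
  [2..6]=∅  "bbbbb"
  [3..7]=∅  "bbbba"
  [4..8]=∅  "bbbab"
  [5..9]={S}  "bbabb"
  [0..5]={S}  "babbbb"
  [1..6]={B}  "abbbbb"
  [2..7]=∅  "bbbbba"
  [3..8]=∅  "bbbbab"
  [4..9]=∅  "bbbabb"
  [0..6]={S}  "babbbbb"
  [1..7]=∅  "abbbbba"
  [2..8]=∅  "bbbbbab"
  [3..9]=∅  "bbbbabb"
  [0..7]=∅  "babbbbba"
  [1..8]=∅  "abbbbbab"
  [2..9]=∅  "bbbbbabb"
  [0..8]={S}  "babbbbbab"
  [1..9]=∅  "abbbbbabb"
  [0..9]={S}  "babbbbbabb"

S ∈ T[0,9] ⇒ YES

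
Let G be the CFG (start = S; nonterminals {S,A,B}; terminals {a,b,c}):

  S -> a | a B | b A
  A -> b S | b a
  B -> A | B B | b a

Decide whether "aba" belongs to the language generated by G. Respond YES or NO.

Convert to CNF:
  S -> T0 A | T1 B | a
  A -> T0 S | T0 T1
  B -> B B | T0 S | T0 T1
  T0 -> b
  T1 -> a

CYK table (by increasing span):
  [0..0]={S,T1}  "a"  orig:{S}
  [1..1]={T0}  "b"  orig:{}
  [2..2]={S,T1}  "a"  orig:{S}
  [0..1]=∅  "ab"
  [1..2]={A,B}  "ba"
  [0..2]={S}  "aba"

S ∈ T[0,2] ⇒ YES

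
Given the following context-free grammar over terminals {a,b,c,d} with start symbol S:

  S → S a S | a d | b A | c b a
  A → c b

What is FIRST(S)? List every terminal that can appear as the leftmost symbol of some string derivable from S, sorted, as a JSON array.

FIRST sets, iterate to fixpoint:
round 1:
  A via A→c b: +{c}
  S via S→a d: +{a}
  S via S→b A: +{b}
  S via S→c b a: +{c}
  FIRST[S]={a,b,c}  FIRST[A]={c}
round 2: (no change)
  FIRST[S]={a,b,c}  FIRST[A]={c}

FIRST(S) = ["a", "b", "c"]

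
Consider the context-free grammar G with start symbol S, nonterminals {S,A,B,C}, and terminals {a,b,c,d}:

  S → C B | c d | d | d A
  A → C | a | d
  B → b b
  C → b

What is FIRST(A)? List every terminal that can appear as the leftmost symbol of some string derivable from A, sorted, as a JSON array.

FIRST sets, iterate to fixpoint:
[1]
  A via A→a: +{a}
  A via A→d: +{d}
  B via B→b b: +{b}
  C via C→b: +{b}
  S via S→C B: +{b}
  S via S→c d: +{c}
  S via S→d: +{d}
  FIRST[S]={b,c,d}  FIRST[A]={a,d}  FIRST[B]={b}  FIRST[C]={b}
[2]
  A via A→C: +{b}
  FIRST[S]={b,c,d}  FIRST[A]={a,b,d}  FIRST[B]={b}  FIRST[C]={b}
[3] (stable)
  FIRST[S]={b,c,d}  FIRST[A]={a,b,d}  FIRST[B]={b}  FIRST[C]={b}

FIRST(A) = ["a", "b", "d"]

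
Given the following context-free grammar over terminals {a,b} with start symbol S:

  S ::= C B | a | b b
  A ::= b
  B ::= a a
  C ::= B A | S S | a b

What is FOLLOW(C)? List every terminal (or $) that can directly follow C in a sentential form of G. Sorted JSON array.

FIRST sets, iterate to fixpoint:
iter 1:
  A via A→b: +{b}
  B via B→a a: +{a}
  C via C→B A: +{a}
  S via S→C B: +{a}
  S via S→b b: +{b}
  FIRST[S]={a,b}  FIRST[A]={b}  FIRST[B]={a}  FIRST[C]={a}
iter 2:
  C via C→S S: +{b}
  FIRST[S]={a,b}  FIRST[A]={b}  FIRST[B]={a}  FIRST[C]={a,b}
iter 3: (stable)
  FIRST[S]={a,b}  FIRST[A]={b}  FIRST[B]={a}  FIRST[C]={a,b}

FOLLOW iteration:
FOLLOW(S) := {$}
iter 1:
  C→B A: FOLLOW(B) ⊇ FIRST(A) = {b}; new: +{b}
  C→S S: FOLLOW(S) ⊇ FIRST(S) = {a,b}; new: +{a,b}
  S→C B: FOLLOW(C) ⊇ FIRST(B) = {a}; new: +{a}
  S→C B: FOLLOW(B) ⊇ FOLLOW(S) ⊇ {$,a,b}; new: +{$,a}
  FOLLOW[S]={$,a,b}  FOLLOW[A]={}  FOLLOW[B]={$,a,b}  FOLLOW[C]={a}
iter 2:
  C→B A: FOLLOW(A) ⊇ FOLLOW(C) ⊇ {a}; new: +{a}
  FOLLOW[S]={$,a,b}  FOLLOW[A]={a}  FOLLOW[B]={$,a,b}  FOLLOW[C]={a}
iter 3: done
  FOLLOW[S]={$,a,b}  FOLLOW[A]={a}  FOLLOW[B]={$,a,b}  FOLLOW[C]={a}

FOLLOW(C) = ["a"]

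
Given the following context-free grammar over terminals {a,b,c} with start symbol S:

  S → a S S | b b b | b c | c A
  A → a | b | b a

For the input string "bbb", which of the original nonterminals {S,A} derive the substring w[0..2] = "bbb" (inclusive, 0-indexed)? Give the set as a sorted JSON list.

CNF form of G:
  S -> T0 T2 | T0 X4 | T1 X3 | T2 A
  A -> T0 T1 | a | b
  T0 -> b
  T1 -> a
  T2 -> c
  X3 -> S S
  X4 -> T0 T0

Fill CYK table bottom-up — only the sub-triangle for w[0..2]:
  cell(0,0) b: {A,T0}  orig:{A}
  cell(1,1) b: {A,T0}  orig:{A}
  cell(2,2) b: {A,T0}  orig:{A}
  cell(0,1) bb: {X4}  orig:{}
  cell(1,2) bb: {X4}  orig:{}
  cell(0,2) bbb: {S}

Original NTs in T[0,2] deriving "bbb": ["S"]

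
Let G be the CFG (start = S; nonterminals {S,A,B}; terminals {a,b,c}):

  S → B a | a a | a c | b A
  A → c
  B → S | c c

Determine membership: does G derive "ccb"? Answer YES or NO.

CNF form of G:
  S -> B T0 | T0 T0 | T0 T1 | T2 A
  A -> c
  B -> B T0 | T0 T0 | T0 T1 | T1 T1 | T2 A
  T0 -> a
  T1 -> c
  T2 -> b

Fill CYK table bottom-up:
  [0..0]={A,T1}  "c"  orig:{A}
  [1..1]={A,T1}  "c"  orig:{A}
  [2..2]={T2}  "b"  orig:{}
  [0..1]={B}  "cc"
  [1..2]=∅  "cb"
  [0..2]=∅  "ccb"

S ∉ T[0,2] ⇒ NO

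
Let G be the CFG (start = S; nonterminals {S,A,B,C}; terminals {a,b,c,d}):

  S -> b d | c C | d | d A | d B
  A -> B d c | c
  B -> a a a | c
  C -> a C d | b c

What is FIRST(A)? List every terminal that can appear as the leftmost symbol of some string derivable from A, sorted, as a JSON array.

FIRST iteration:
pass 1:
  A via A→c: +{c}
  B via B→a a a: +{a}
  B via B→c: +{c}
  C via C→a C d: +{a}
  C via C→b c: +{b}
  S via S→b d: +{b}
  S via S→c C: +{c}
  S via S→d: +{d}
  FIRST[S]={b,c,d}  FIRST[A]={c}  FIRST[B]={a,c}  FIRST[C]={a,b}
pass 2:
  A via A→B d c: +{a}
  FIRST[S]={b,c,d}  FIRST[A]={a,c}  FIRST[B]={a,c}  FIRST[C]={a,b}
pass 3: done
  FIRST[S]={b,c,d}  FIRST[A]={a,c}  FIRST[B]={a,c}  FIRST[C]={a,b}

FIRST(A) = ["a", "c"]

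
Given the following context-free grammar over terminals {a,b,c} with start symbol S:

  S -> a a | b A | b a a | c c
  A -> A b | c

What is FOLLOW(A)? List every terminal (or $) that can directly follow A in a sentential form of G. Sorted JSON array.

Compute FIRST by fixpoint:
pass 1:
  A via A→c: +{c}
  S via S→a a: +{a}
  S via S→b A: +{b}
  S via S→c c: +{c}
  S: {a,b,c}  A: {c}
pass 2: done
  S: {a,b,c}  A: {c}

FOLLOW sets:
FOLLOW(S) := {$}
round 1:
  A→A b: FOLLOW(A) ⊇ FIRST(b) = {b}; new: +{b}
  S→b A: FOLLOW(A) ⊇ FOLLOW(S) ⊇ {$}; new: +{$}
  FOLLOW(S)={$}  FOLLOW(A)={$,b}
round 2: — fixpoint
  FOLLOW(S)={$}  FOLLOW(A)={$,b}

FOLLOW(A) = ["$", "b"]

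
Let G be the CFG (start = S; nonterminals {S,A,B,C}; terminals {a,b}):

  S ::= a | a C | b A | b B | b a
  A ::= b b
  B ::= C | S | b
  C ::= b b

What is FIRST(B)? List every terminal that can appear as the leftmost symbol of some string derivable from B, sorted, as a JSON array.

Compute FIRST by fixpoint:
[1]
  A via A→b b: +{b}
  B via B→b: +{b}
  C via C→b b: +{b}
  S via S→a: +{a}
  S via S→b A: +{b}
  S: {a,b}  A: {b}  B: {b}  C: {b}
[2]
  B via B→S: +{a}
  S: {a,b}  A: {b}  B: {a,b}  C: {b}
[3] (no change)
  S: {a,b}  A: {b}  B: {a,b}  C: {b}

FIRST(B) = ["a", "b"]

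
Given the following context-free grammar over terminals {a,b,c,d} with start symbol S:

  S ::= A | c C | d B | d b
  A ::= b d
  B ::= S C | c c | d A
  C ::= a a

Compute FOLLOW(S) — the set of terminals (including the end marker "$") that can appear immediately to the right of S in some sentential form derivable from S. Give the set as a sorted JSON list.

Compute FIRST by fixpoint:
iter 1:
  A via A→b d: +{b}
  B via B→c c: +{c}
  B via B→d A: +{d}
  C via C→a a: +{a}
  S via S→A: +{b}
  S via S→c C: +{c}
  S via S→d B: +{d}
  S: {b,c,d}  A: {b}  B: {c,d}  C: {a}
iter 2:
  B via B→S C: +{b}
  S: {b,c,d}  A: {b}  B: {b,c,d}  C: {a}
iter 3: — fixpoint
  S: {b,c,d}  A: {b}  B: {b,c,d}  C: {a}

FOLLOW iteration:
seed FOLLOW(S) with $
round 1:
  B→S C: FOLLOW(S) ⊇ FIRST(C) = {a}; new: +{a}
  S→A: FOLLOW(A) ⊇ FOLLOW(S) ⊇ {$,a}; new: +{$,a}
  S→c C: FOLLOW(C) ⊇ FOLLOW(S) ⊇ {$,a}; new: +{$,a}
  S→d B: FOLLOW(B) ⊇ FOLLOW(S) ⊇ {$,a}; new: +{$,a}
  FOLLOW(S)={$,a}  FOLLOW(A)={$,a}  FOLLOW(B)={$,a}  FOLLOW(C)={$,a}
round 2: (stable)
  FOLLOW(S)={$,a}  FOLLOW(A)={$,a}  FOLLOW(B)={$,a}  FOLLOW(C)={$,a}

FOLLOW(S) = ["$", "a"]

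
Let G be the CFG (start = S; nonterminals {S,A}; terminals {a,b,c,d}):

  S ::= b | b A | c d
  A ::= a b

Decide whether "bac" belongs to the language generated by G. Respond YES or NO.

CNF form of G:
  S -> T1 A | T2 T3 | b
  A -> T0 T1
  T0 -> a
  T1 -> b
  T2 -> c
  T3 -> d

Fill CYK table bottom-up:
  cell(0,0) b: {S,T1}  orig:{S}
  cell(1,1) a: {T0}  orig:{}
  cell(2,2) c: {T2}  orig:{}
  cell(0,1) ba: ∅
  cell(1,2) ac: ∅
  cell(0,2) bac: ∅

S ∉ T[0,2] ⇒ NO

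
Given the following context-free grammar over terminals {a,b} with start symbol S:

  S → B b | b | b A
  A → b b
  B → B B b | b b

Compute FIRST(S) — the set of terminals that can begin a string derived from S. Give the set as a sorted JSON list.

Compute FIRST by fixpoint:
[1]
  A via A→b b: +{b}
  B via B→b b: +{b}
  S via S→B b: +{b}
  FIRST[S]={b}  FIRST[A]={b}  FIRST[B]={b}
[2] (stable)
  FIRST[S]={b}  FIRST[A]={b}  FIRST[B]={b}

FIRST(S) = ["b"]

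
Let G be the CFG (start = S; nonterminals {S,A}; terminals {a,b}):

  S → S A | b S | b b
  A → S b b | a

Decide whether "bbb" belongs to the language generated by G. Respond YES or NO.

CNF form of G:
  S -> S A | T0 S | T0 T0
  A -> S X1 | a
  T0 -> b
  X1 -> T0 T0

CYK fill:
  cell(0,0) b: {T0}  orig:{}
  cell(1,1) b: {T0}  orig:{}
  cell(2,2) b: {T0}  orig:{}
  cell(0,1) bb: {S,X1}  orig:{S}
  cell(1,2) bb: {S,X1}  orig:{S}
  cell(0,2) bbb: {S}

S ∈ T[0,2] ⇒ YES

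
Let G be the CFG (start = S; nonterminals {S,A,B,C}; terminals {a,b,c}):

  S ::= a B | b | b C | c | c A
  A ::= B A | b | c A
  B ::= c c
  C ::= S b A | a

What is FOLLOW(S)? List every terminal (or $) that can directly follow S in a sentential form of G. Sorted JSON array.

FIRST iteration:
pass 1:
  A via A→b: +{b}
  A via A→c A: +{c}
  B via B→c c: +{c}
  C via C→a: +{a}
  S via S→a B: +{a}
  S via S→b: +{b}
  S via S→c: +{c}
  FIRST[S]={a,b,c}  FIRST[A]={b,c}  FIRST[B]={c}  FIRST[C]={a}
pass 2:
  C via C→S b A: +{b,c}
  FIRST[S]={a,b,c}  FIRST[A]={b,c}  FIRST[B]={c}  FIRST[C]={a,b,c}
pass 3: — fixpoint
  FIRST[S]={a,b,c}  FIRST[A]={b,c}  FIRST[B]={c}  FIRST[C]={a,b,c}

Compute FOLLOW by fixpoint:
seed FOLLOW(S) with $
iter 1:
  A→B A: FOLLOW(B) ⊇ FIRST(A) = {b,c}; new: +{b,c}
  C→S b A: FOLLOW(S) ⊇ FIRST(b) = {b}; new: +{b}
  S→a B: FOLLOW(B) ⊇ FOLLOW(S) ⊇ {$,b}; new: +{$}
  S→b C: FOLLOW(C) ⊇ FOLLOW(S) ⊇ {$,b}; new: +{$,b}
  S→c A: FOLLOW(A) ⊇ FOLLOW(S) ⊇ {$,b}; new: +{$,b}
  FOLLOW(S)={$,b}  FOLLOW(A)={$,b}  FOLLOW(B)={$,b,c}  FOLLOW(C)={$,b}
iter 2: — fixpoint
  FOLLOW(S)={$,b}  FOLLOW(A)={$,b}  FOLLOW(B)={$,b,c}  FOLLOW(C)={$,b}

FOLLOW(S) = ["$", "b"]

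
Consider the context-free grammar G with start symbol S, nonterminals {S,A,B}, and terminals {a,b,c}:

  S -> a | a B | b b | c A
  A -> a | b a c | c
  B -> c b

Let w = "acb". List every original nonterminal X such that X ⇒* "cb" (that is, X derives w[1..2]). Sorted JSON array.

Convert to CNF:
  S -> T0 T0 | T1 B | T2 A | a
  A -> T0 X3 | a | c
  B -> T2 T0
  T0 -> b
  T1 -> a
  T2 -> c
  X3 -> T1 T2

CYK table (by increasing span) (cells [i..j] with 1 ≤ i ≤ j ≤ 2 only):
  cell(1,1) c: {A,T2}  orig:{A}
  cell(2,2) b: {T0}  orig:{}
  cell(1,2) cb: {B}

Original NTs in T[1,2] deriving "cb": ["B"]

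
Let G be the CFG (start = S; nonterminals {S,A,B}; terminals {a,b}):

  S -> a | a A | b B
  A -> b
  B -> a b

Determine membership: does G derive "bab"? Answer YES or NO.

CNF form of G:
  S -> T0 A | T1 B | a
  A -> b
  B -> T0 T1
  T0 -> a
  T1 -> b

CYK fill:
  [0..0]={A,T1}  "b"  orig:{A}
  [1..1]={S,T0}  "a"  orig:{S}
  [2..2]={A,T1}  "b"  orig:{A}
  [0..1]=∅  "ba"
  [1..2]={B,S}  "ab"
  [0..2]={S}  "bab"

S ∈ T[0,2] ⇒ YES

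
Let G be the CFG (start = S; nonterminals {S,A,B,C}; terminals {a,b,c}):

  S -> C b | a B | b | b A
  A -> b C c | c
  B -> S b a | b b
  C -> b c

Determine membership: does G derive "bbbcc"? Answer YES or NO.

Convert to CNF:
  S -> C T0 | T0 A | T2 B | b
  A -> T0 X3 | c
  B -> S X4 | T0 T0
  C -> T0 T1
  T0 -> b
  T1 -> c
  T2 -> a
  X3 -> C T1
  X4 -> T0 T2

CYK table (by increasing span):
  cell(0,0) b: {S,T0}  orig:{S}
  cell(1,1) b: {S,T0}  orig:{S}
  cell(2,2) b: {S,T0}  orig:{S}
  cell(3,3) c: {A,T1}  orig:{A}
  cell(4,4) c: {A,T1}  orig:{A}
  cell(0,1) bb: {B}
  cell(1,2) bb: {B}
  cell(2,3) bc: {C,S}
  cell(3,4) cc: ∅
  cell(0,2) bbb: ∅
  cell(1,3) bbc: ∅
  cell(2,4) bcc: {X3}  orig:{}
  cell(0,3) bbbc: ∅
  cell(1,4) bbcc: {A}
  cell(0,4) bbbcc: {S}

S ∈ T[0,4] ⇒ YES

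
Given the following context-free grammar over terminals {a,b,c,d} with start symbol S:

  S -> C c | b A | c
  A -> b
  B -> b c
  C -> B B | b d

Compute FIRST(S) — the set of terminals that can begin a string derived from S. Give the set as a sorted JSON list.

FIRST sets, iterate to fixpoint:
[1]
  A via A→b: +{b}
  B via B→b c: +{b}
  C via C→B B: +{b}
  S via S→C c: +{b}
  S via S→c: +{c}
  FIRST(S)={b,c}  FIRST(A)={b}  FIRST(B)={b}  FIRST(C)={b}
[2] done
  FIRST(S)={b,c}  FIRST(A)={b}  FIRST(B)={b}  FIRST(C)={b}

FIRST(S) = ["b", "c"]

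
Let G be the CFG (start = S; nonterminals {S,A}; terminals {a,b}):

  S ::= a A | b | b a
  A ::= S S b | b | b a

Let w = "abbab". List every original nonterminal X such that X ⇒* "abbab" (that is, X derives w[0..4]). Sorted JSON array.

Convert to CNF:
  S -> T0 T1 | T1 A | b
  A -> S X2 | T0 T1 | b
  T0 -> b
  T1 -> a
  X2 -> S T0

CYK fill (cells [i..j] with 0 ≤ i ≤ j ≤ 4 only):
  cell(0,0) a: {T1}  orig:{}
  cell(1,1) b: {A,S,T0}  orig:{A,S}
  cell(2,2) b: {A,S,T0}  orig:{A,S}
  cell(3,3) a: {T1}  orig:{}
  cell(4,4) b: {A,S,T0}  orig:{A,S}
  cell(0,1) ab: {S}
  cell(1,2) bb: {X2}  orig:{}
  cell(2,3) ba: {A,S}
  cell(3,4) ab: {S}
  cell(0,2) abb: {X2}  orig:{}
  cell(1,3) bba: ∅
  cell(2,4) bab: {X2}  orig:{}
  cell(0,3) abba: ∅
  cell(1,4) bbab: {A}
  cell(0,4) abbab: {A,S}

Original NTs in T[0,4] deriving "abbab": ["A", "S"]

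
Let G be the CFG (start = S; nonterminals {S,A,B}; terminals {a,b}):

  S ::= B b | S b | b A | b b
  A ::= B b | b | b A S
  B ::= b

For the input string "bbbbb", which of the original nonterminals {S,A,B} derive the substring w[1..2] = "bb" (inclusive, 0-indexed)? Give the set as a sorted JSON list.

CNF form of G:
  S -> B T0 | S T0 | T0 A | T0 T0
  A -> B T0 | T0 X1 | b
  B -> b
  T0 -> b
  X1 -> A S

CYK fill, restricted to cells inside w[1..2]:
  [1..1]={A,B,T0}  "b"  orig:{A,B}
  [2..2]={A,B,T0}  "b"  orig:{A,B}
  [1..2]={A,S}  "bb"

Original NTs in T[1,2] deriving "bb": ["A", "S"]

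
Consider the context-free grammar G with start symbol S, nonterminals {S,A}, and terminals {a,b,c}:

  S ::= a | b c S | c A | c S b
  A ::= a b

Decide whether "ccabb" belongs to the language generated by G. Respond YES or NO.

CNF form of G:
  S -> T1 X3 | T2 A | T2 X4 | a
  A -> T0 T1
  T0 -> a
  T1 -> b
  T2 -> c
  X3 -> T2 S
  X4 -> S T1

Fill CYK table bottom-up:
  T[0,0] 'c' = {T2}  orig:{}
  T[1,1] 'c' = {T2}  orig:{}
  T[2,2] 'a' = {S,T0}  orig:{S}
  T[3,3] 'b' = {T1}  orig:{}
  T[4,4] 'b' = {T1}  orig:{}
  T[0,1] 'cc' = ∅
  T[1,2] 'ca' = {X3}  orig:{}
  T[2,3] 'ab' = {A,X4}  orig:{A}
  T[3,4] 'bb' = ∅
  T[0,2] 'cca' = ∅
  T[1,3] 'cab' = {S}
  T[2,4] 'abb' = ∅
  T[0,3] 'ccab' = {X3}  orig:{}
  T[1,4] 'cabb' = {X4}  orig:{}
  T[0,4] 'ccabb' = {S}

S ∈ T[0,4] ⇒ YES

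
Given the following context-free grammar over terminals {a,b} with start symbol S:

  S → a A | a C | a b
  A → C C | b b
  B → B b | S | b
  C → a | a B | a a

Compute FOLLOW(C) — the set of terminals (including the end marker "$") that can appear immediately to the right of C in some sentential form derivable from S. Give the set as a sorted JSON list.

FIRST sets, iterate to fixpoint:
[1]
  A via A→b b: +{b}
  B via B→b: +{b}
  C via C→a: +{a}
  S via S→a A: +{a}
  FIRST[S]={a}  FIRST[A]={b}  FIRST[B]={b}  FIRST[C]={a}
[2]
  A via A→C C: +{a}
  B via B→S: +{a}
  FIRST[S]={a}  FIRST[A]={a,b}  FIRST[B]={a,b}  FIRST[C]={a}
[3] done
  FIRST[S]={a}  FIRST[A]={a,b}  FIRST[B]={a,b}  FIRST[C]={a}

Compute FOLLOW by fixpoint:
initialize: $ ∈ FOLLOW(S)
iter 1:
  A→C C: FOLLOW(C) ⊇ FIRST(C) = {a}; new: +{a}
  B→B b: FOLLOW(B) ⊇ FIRST(b) = {b}; new: +{b}
  B→S: FOLLOW(S) ⊇ FOLLOW(B) ⊇ {b}; new: +{b}
  C→a B: FOLLOW(B) ⊇ FOLLOW(C) ⊇ {a}; new: +{a}
  S→a A: FOLLOW(A) ⊇ FOLLOW(S) ⊇ {$,b}; new: +{$,b}
  S→a C: FOLLOW(C) ⊇ FOLLOW(S) ⊇ {$,b}; new: +{$,b}
  S: {$,b}  A: {$,b}  B: {a,b}  C: {$,a,b}
iter 2:
  B→S: FOLLOW(S) ⊇ FOLLOW(B) ⊇ {a,b}; new: +{a}
  C→a B: FOLLOW(B) ⊇ FOLLOW(C) ⊇ {$,a,b}; new: +{$}
  S→a A: FOLLOW(A) ⊇ FOLLOW(S) ⊇ {$,a,b}; new: +{a}
  S: {$,a,b}  A: {$,a,b}  B: {$,a,b}  C: {$,a,b}
iter 3: (stable)
  S: {$,a,b}  A: {$,a,b}  B: {$,a,b}  C: {$,a,b}

FOLLOW(C) = ["$", "a", "b"]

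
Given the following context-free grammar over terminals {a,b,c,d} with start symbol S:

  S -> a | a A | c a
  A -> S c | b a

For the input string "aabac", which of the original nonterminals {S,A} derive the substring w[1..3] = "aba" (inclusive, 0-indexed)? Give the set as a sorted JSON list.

Convert to CNF:
  S -> T0 T2 | T2 A | a
  A -> S T0 | T1 T2
  T0 -> c
  T1 -> b
  T2 -> a

CYK fill — only the sub-triangle for w[1..3]:
  T[1,1] 'a' = {S,T2}  orig:{S}
  T[2,2] 'b' = {T1}  orig:{}
  T[3,3] 'a' = {S,T2}  orig:{S}
  T[1,2] 'ab' = ∅
  T[2,3] 'ba' = {A}
  T[1,3] 'aba' = {S}

Original NTs in T[1,3] deriving "aba": ["S"]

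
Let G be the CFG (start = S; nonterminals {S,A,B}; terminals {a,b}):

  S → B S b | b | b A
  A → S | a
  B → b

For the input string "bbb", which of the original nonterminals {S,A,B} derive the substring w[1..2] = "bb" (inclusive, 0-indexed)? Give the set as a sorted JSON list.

Convert to CNF:
  S -> B X2 | T0 A | b
  A -> B X1 | T0 A | a | b
  B -> b
  T0 -> b
  X1 -> S T0
  X2 -> S T0

CYK fill — only the sub-triangle for w[1..2]:
  T[1,1] 'b' = {A,B,S,T0}  orig:{A,B,S}
  T[2,2] 'b' = {A,B,S,T0}  orig:{A,B,S}
  T[1,2] 'bb' = {A,S,X1,X2}  orig:{A,S}

Original NTs in T[1,2] deriving "bb": ["A", "S"]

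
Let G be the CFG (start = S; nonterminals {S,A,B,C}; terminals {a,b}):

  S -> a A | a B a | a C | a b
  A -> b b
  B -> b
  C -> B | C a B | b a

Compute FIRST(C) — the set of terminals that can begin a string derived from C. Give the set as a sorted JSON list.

FIRST sets, iterate to fixpoint:
round 1:
  A via A→b b: +{b}
  B via B→b: +{b}
  C via C→B: +{b}
  S via S→a A: +{a}
  FIRST[S]={a}  FIRST[A]={b}  FIRST[B]={b}  FIRST[C]={b}
round 2: — fixpoint
  FIRST[S]={a}  FIRST[A]={b}  FIRST[B]={b}  FIRST[C]={b}

FIRST(C) = ["b"]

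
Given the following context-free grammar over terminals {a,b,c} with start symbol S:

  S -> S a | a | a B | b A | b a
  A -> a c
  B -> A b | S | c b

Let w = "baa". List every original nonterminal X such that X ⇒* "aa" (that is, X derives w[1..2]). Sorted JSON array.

CNF form of G:
  S -> S T0 | T0 B | T2 A | T2 T0 | a
  A -> T0 T1
  B -> A T2 | S T0 | T0 B | T1 T2 | T2 A | T2 T0 | a
  T0 -> a
  T1 -> c
  T2 -> b

CYK fill (cells [i..j] with 1 ≤ i ≤ j ≤ 2 only):
  [1..1]={B,S,T0}  "a"  orig:{B,S}
  [2..2]={B,S,T0}  "a"  orig:{B,S}
  [1..2]={B,S}  "aa"

Original NTs in T[1,2] deriving "aa": ["B", "S"]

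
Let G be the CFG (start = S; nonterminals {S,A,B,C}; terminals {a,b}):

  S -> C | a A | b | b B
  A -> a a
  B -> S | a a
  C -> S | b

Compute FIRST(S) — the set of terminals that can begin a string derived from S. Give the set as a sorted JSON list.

FIRST iteration:
[1]
  A via A→a a: +{a}
  B via B→a a: +{a}
  C via C→b: +{b}
  S via S→C: +{b}
  S via S→a A: +{a}
  S: {a,b}  A: {a}  B: {a}  C: {b}
[2]
  B via B→S: +{b}
  C via C→S: +{a}
  S: {a,b}  A: {a}  B: {a,b}  C: {a,b}
[3] — fixpoint
  S: {a,b}  A: {a}  B: {a,b}  C: {a,b}

FIRST(S) = ["a", "b"]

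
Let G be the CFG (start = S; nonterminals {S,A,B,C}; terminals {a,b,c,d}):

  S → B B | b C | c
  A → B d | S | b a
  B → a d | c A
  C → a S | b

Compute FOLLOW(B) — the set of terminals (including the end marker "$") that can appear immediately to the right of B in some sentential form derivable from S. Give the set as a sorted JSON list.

Compute FIRST by fixpoint:
iter 1:
  A via A→b a: +{b}
  B via B→a d: +{a}
  B via B→c A: +{c}
  C via C→a S: +{a}
  C via C→b: +{b}
  S via S→B B: +{a,c}
  S via S→b C: +{b}
  FIRST[S]={a,b,c}  FIRST[A]={b}  FIRST[B]={a,c}  FIRST[C]={a,b}
iter 2:
  A via A→B d: +{a,c}
  FIRST[S]={a,b,c}  FIRST[A]={a,b,c}  FIRST[B]={a,c}  FIRST[C]={a,b}
iter 3: done
  FIRST[S]={a,b,c}  FIRST[A]={a,b,c}  FIRST[B]={a,c}  FIRST[C]={a,b}

FOLLOW sets:
initialize: $ ∈ FOLLOW(S)
[1]
  A→B d: FOLLOW(B) ⊇ FIRST(d) = {d}; new: +{d}
  B→c A: FOLLOW(A) ⊇ FOLLOW(B) ⊇ {d}; new: +{d}
  S→B B: FOLLOW(B) ⊇ FIRST(B) = {a,c}; new: +{a,c}
  S→B B: FOLLOW(B) ⊇ FOLLOW(S) ⊇ {$}; new: +{$}
  S→b C: FOLLOW(C) ⊇ FOLLOW(S) ⊇ {$}; new: +{$}
  FOLLOW(S)={$}  FOLLOW(A)={d}  FOLLOW(B)={$,a,c,d}  FOLLOW(C)={$}
[2]
  A→S: FOLLOW(S) ⊇ FOLLOW(A) ⊇ {d}; new: +{d}
  B→c A: FOLLOW(A) ⊇ FOLLOW(B) ⊇ {$,a,c,d}; new: +{$,a,c}
  S→b C: FOLLOW(C) ⊇ FOLLOW(S) ⊇ {$,d}; new: +{d}
  FOLLOW(S)={$,d}  FOLLOW(A)={$,a,c,d}  FOLLOW(B)={$,a,c,d}  FOLLOW(C)={$,d}
[3]
  A→S: FOLLOW(S) ⊇ FOLLOW(A) ⊇ {$,a,c,d}; new: +{a,c}
  S→b C: FOLLOW(C) ⊇ FOLLOW(S) ⊇ {$,a,c,d}; new: +{a,c}
  FOLLOW(S)={$,a,c,d}  FOLLOW(A)={$,a,c,d}  FOLLOW(B)={$,a,c,d}  FOLLOW(C)={$,a,c,d}
[4] done
  FOLLOW(S)={$,a,c,d}  FOLLOW(A)={$,a,c,d}  FOLLOW(B)={$,a,c,d}  FOLLOW(C)={$,a,c,d}

FOLLOW(B) = ["$", "a", "c", "d"]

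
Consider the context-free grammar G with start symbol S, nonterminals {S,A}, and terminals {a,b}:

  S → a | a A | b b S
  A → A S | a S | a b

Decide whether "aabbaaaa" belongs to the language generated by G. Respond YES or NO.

Convert to CNF:
  S -> T0 A | T1 X2 | a
  A -> A S | T0 S | T0 T1
  T0 -> a
  T1 -> b
  X2 -> T1 S

Fill CYK table bottom-up:
  cell(0,0) a: {S,T0}  orig:{S}
  cell(1,1) a: {S,T0}  orig:{S}
  cell(2,2) b: {T1}  orig:{}
  cell(3,3) b: {T1}  orig:{}
  cell(4,4) a: {S,T0}  orig:{S}
  cell(5,5) a: {S,T0}  orig:{S}
  cell(6,6) a: {S,T0}  orig:{S}
  cell(7,7) a: {S,T0}  orig:{S}
  cell(0,1) aa: {A}
  cell(1,2) ab: {A}
  cell(2,3) bb: ∅
  cell(3,4) ba: {X2}  orig:{}
  cell(4,5) aa: {A}
  cell(5,6) aa: {A}
  cell(6,7) aa: {A}
  cell(0,2) aab: {S}
  cell(1,3) abb: ∅
  cell(2,4) bba: {S}
  cell(3,5) baa: ∅
  cell(4,6) aaa: {A,S}
  cell(5,7) aaa: {A,S}
  cell(0,3) aabb: ∅
  cell(1,4) abba: {A}
  cell(2,5) bbaa: ∅
  cell(3,6) baaa: {X2}  orig:{}
  cell(4,7) aaaa: {A,S}
  cell(0,4) aabba: {A,S}
  cell(1,5) abbaa: {A}
  cell(2,6) bbaaa: {S}
  cell(3,7) baaaa: {X2}  orig:{}
  cell(0,5) aabbaa: {A,S}
  cell(1,6) abbaaa: {A}
  cell(2,7) bbaaaa: {S}
  cell(0,6) aabbaaa: {A,S}
  cell(1,7) abbaaaa: {A}
  cell(0,7) aabbaaaa: {A,S}

S ∈ T[0,7] ⇒ YES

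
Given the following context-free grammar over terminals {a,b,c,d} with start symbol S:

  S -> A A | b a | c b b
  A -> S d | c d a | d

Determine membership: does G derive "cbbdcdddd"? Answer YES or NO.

Convert to CNF:
  S -> A A | T1 X5 | T3 T2
  A -> S T0 | T1 X4 | d
  T0 -> d
  T1 -> c
  T2 -> a
  T3 -> b
  X4 -> T0 T2
  X5 -> T3 T3

CYK table (by increasing span):
  cell(0,0) c: {T1}  orig:{}
  cell(1,1) b: {T3}  orig:{}
  cell(2,2) b: {T3}  orig:{}
  cell(3,3) d: {A,T0}  orig:{A}
  cell(4,4) c: {T1}  orig:{}
  cell(5,5) d: {A,T0}  orig:{A}
  cell(6,6) d: {A,T0}  orig:{A}
  cell(7,7) d: {A,T0}  orig:{A}
  cell(8,8) d: {A,T0}  orig:{A}
  cell(0,1) cb: ∅
  cell(1,2) bb: {X5}  orig:{}
  cell(2,3) bd: ∅
  cell(3,4) dc: ∅
  cell(4,5) cd: ∅
  cell(5,6) dd: {S}
  cell(6,7) dd: {S}
  cell(7,8) dd: {S}
  cell(0,2) cbb: {S}
  cell(1,3) bbd: ∅
  cell(2,4) bdc: ∅
  cell(3,5) dcd: ∅
  cell(4,6) cdd: ∅
  cell(5,7) ddd: {A}
  cell(6,8) ddd: {A}
  cell(0,3) cbbd: {A}
  cell(1,4) bbdc: ∅
  cell(2,5) bdcd: ∅
  cell(3,6) dcdd: ∅
  cell(4,7) cddd: ∅
  cell(5,8) dddd: {S}
  cell(0,4) cbbdc: ∅
  cell(1,5) bbdcd: ∅
  cell(2,6) bdcdd: ∅
  cell(3,7) dcddd: ∅
  cell(4,8) cdddd: ∅
  cell(0,5) cbbdcd: ∅
  cell(1,6) bbdcdd: ∅
  cell(2,7) bdcddd: ∅
  cell(3,8) dcdddd: ∅
  cell(0,6) cbbdcdd: ∅
  cell(1,7) bbdcddd: ∅
  cell(2,8) bdcdddd: ∅
  cell(0,7) cbbdcddd: ∅
  cell(1,8) bbdcdddd: ∅
  cell(0,8) cbbdcdddd: ∅

S ∉ T[0,8] ⇒ NO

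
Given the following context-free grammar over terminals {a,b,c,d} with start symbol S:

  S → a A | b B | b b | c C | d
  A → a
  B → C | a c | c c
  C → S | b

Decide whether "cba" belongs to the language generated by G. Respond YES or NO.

Convert to CNF:
  S -> T0 A | T1 C | T2 B | T2 T2 | d
  A -> a
  B -> T0 A | T0 T1 | T1 C | T1 T1 | T2 B | T2 T2 | b | d
  C -> T0 A | T1 C | T2 B | T2 T2 | b | d
  T0 -> a
  T1 -> c
  T2 -> b

CYK table (by increasing span):
  [0..0]={T1}  "c"  orig:{}
  [1..1]={B,C,T2}  "b"  orig:{B,C}
  [2..2]={A,T0}  "a"  orig:{A}
  [0..1]={B,C,S}  "cb"
  [1..2]=∅  "ba"
  [0..2]=∅  "cba"

S ∉ T[0,2] ⇒ NO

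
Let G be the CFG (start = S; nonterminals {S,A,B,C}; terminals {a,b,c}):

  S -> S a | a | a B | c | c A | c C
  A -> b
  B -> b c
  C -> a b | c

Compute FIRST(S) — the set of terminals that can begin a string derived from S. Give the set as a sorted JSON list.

FIRST iteration:
pass 1:
  A via A→b: +{b}
  B via B→b c: +{b}
  C via C→a b: +{a}
  C via C→c: +{c}
  S via S→a: +{a}
  S via S→c: +{c}
  FIRST(S)={a,c}  FIRST(A)={b}  FIRST(B)={b}  FIRST(C)={a,c}
pass 2: — fixpoint
  FIRST(S)={a,c}  FIRST(A)={b}  FIRST(B)={b}  FIRST(C)={a,c}

FIRST(S) = ["a", "c"]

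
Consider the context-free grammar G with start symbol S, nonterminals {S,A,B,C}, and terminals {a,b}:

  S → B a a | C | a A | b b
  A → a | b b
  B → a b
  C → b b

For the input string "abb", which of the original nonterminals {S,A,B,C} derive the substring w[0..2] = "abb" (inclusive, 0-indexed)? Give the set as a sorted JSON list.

Convert to CNF:
  S -> B X2 | T0 T0 | T1 A
  A -> T0 T0 | a
  B -> T1 T0
  C -> T0 T0
  T0 -> b
  T1 -> a
  X2 -> T1 T1

CYK fill — only the sub-triangle for w[0..2]:
  cell(0,0) a: {A,T1}  orig:{A}
  cell(1,1) b: {T0}  orig:{}
  cell(2,2) b: {T0}  orig:{}
  cell(0,1) ab: {B}
  cell(1,2) bb: {A,C,S}
  cell(0,2) abb: {S}

Original NTs in T[0,2] deriving "abb": ["S"]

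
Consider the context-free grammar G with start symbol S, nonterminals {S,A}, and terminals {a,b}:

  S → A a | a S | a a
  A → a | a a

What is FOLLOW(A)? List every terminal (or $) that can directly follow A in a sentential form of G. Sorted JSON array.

FIRST sets, iterate to fixpoint:
round 1:
  A via A→a: +{a}
  S via S→A a: +{a}
  S: {a}  A: {a}
round 2: — fixpoint
  S: {a}  A: {a}

FOLLOW sets:
FOLLOW(S) := {$}
pass 1:
  S→A a: FOLLOW(A) ⊇ FIRST(a) = {a}; new: +{a}
  FOLLOW(S)={$}  FOLLOW(A)={a}
pass 2: — fixpoint
  FOLLOW(S)={$}  FOLLOW(A)={a}

FOLLOW(A) = ["a"]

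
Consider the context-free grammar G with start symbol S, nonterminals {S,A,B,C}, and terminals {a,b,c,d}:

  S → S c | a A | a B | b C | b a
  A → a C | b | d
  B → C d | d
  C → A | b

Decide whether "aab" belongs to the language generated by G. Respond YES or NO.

Convert to CNF:
  S -> S T2 | T0 A | T0 B | T3 C | T3 T0
  A -> T0 C | b | d
  B -> C T1 | d
  C -> T0 C | b | d
  T0 -> a
  T1 -> d
  T2 -> c
  T3 -> b

CYK table (by increasing span):
  T[0,0] 'a' = {T0}  orig:{}
  T[1,1] 'a' = {T0}  orig:{}
  T[2,2] 'b' = {A,C,T3}  orig:{A,C}
  T[0,1] 'aa' = ∅
  T[1,2] 'ab' = {A,C,S}
  T[0,2] 'aab' = {A,C,S}

S ∈ T[0,2] ⇒ YES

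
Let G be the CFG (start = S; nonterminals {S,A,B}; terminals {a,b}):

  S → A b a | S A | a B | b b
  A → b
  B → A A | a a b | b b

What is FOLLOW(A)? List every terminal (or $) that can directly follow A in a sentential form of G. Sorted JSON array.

FIRST sets, iterate to fixpoint:
iter 1:
  A via A→b: +{b}
  B via B→A A: +{b}
  B via B→a a b: +{a}
  S via S→A b a: +{b}
  S via S→a B: +{a}
  FIRST[S]={a,b}  FIRST[A]={b}  FIRST[B]={a,b}
iter 2: done
  FIRST[S]={a,b}  FIRST[A]={b}  FIRST[B]={a,b}

Compute FOLLOW by fixpoint:
initialize: $ ∈ FOLLOW(S)
iter 1:
  B→A A: FOLLOW(A) ⊇ FIRST(A) = {b}; new: +{b}
  S→S A: FOLLOW(S) ⊇ FIRST(A) = {b}; new: +{b}
  S→S A: FOLLOW(A) ⊇ FOLLOW(S) ⊇ {$,b}; new: +{$}
  S→a B: FOLLOW(B) ⊇ FOLLOW(S) ⊇ {$,b}; new: +{$,b}
  FOLLOW(S)={$,b}  FOLLOW(A)={$,b}  FOLLOW(B)={$,b}
iter 2: (stable)
  FOLLOW(S)={$,b}  FOLLOW(A)={$,b}  FOLLOW(B)={$,b}

FOLLOW(A) = ["$", "b"]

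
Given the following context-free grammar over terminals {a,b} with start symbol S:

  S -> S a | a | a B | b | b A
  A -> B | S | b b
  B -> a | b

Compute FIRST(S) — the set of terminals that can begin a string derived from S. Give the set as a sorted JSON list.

FIRST iteration:
[1]
  A via A→b b: +{b}
  B via B→a: +{a}
  B via B→b: +{b}
  S via S→a: +{a}
  S via S→b: +{b}
  FIRST[S]={a,b}  FIRST[A]={b}  FIRST[B]={a,b}
[2]
  A via A→B: +{a}
  FIRST[S]={a,b}  FIRST[A]={a,b}  FIRST[B]={a,b}
[3] done
  FIRST[S]={a,b}  FIRST[A]={a,b}  FIRST[B]={a,b}

FIRST(S) = ["a", "b"]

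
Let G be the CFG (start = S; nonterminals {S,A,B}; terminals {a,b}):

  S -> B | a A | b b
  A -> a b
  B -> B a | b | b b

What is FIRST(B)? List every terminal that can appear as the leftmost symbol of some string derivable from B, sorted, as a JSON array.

Compute FIRST by fixpoint:
pass 1:
  A via A→a b: +{a}
  B via B→b: +{b}
  S via S→B: +{b}
  S via S→a A: +{a}
  S: {a,b}  A: {a}  B: {b}
pass 2: — fixpoint
  S: {a,b}  A: {a}  B: {b}

FIRST(B) = ["b"]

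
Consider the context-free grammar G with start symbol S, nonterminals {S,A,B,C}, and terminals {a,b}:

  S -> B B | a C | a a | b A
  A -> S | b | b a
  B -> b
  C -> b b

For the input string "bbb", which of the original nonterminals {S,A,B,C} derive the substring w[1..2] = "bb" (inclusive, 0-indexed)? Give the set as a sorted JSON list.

Convert to CNF:
  S -> B B | T0 C | T0 T0 | T1 A
  A -> B B | T0 C | T0 T0 | T1 A | T1 T0 | b
  B -> b
  C -> T1 T1
  T0 -> a
  T1 -> b

Fill CYK table bottom-up (cells [i..j] with 1 ≤ i ≤ j ≤ 2 only):
  T[1,1] 'b' = {A,B,T1}  orig:{A,B}
  T[2,2] 'b' = {A,B,T1}  orig:{A,B}
  T[1,2] 'bb' = {A,C,S}

Original NTs in T[1,2] deriving "bb": ["A", "C", "S"]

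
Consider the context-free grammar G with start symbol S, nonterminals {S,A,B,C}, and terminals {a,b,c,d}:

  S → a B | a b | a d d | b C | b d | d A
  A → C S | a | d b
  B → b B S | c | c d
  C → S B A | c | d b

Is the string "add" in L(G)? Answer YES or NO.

Convert to CNF:
  S -> T0 A | T1 C | T1 T0 | T3 B | T3 T1 | T3 X6
  A -> C S | T0 T1 | a
  B -> T1 X4 | T2 T0 | c
  C -> S X5 | T0 T1 | c
  T0 -> d
  T1 -> b
  T2 -> c
  T3 -> a
  X4 -> B S
  X5 -> B A
  X6 -> T0 T0

CYK fill:
  [0..0]={A,T3}  "a"  orig:{A}
  [1..1]={T0}  "d"  orig:{}
  [2..2]={T0}  "d"  orig:{}
  [0..1]=∅  "ad"
  [1..2]={X6}  "dd"  orig:{}
  [0..2]={S}  "add"

S ∈ T[0,2] ⇒ YES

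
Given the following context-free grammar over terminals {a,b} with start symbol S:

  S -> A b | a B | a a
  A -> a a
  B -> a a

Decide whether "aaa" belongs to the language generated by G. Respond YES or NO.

CNF form of G:
  S -> A T1 | T0 B | T0 T0
  A -> T0 T0
  B -> T0 T0
  T0 -> a
  T1 -> b

Fill CYK table bottom-up:
  T[0,0] 'a' = {T0}  orig:{}
  T[1,1] 'a' = {T0}  orig:{}
  T[2,2] 'a' = {T0}  orig:{}
  T[0,1] 'aa' = {A,B,S}
  T[1,2] 'aa' = {A,B,S}
  T[0,2] 'aaa' = {S}

S ∈ T[0,2] ⇒ YES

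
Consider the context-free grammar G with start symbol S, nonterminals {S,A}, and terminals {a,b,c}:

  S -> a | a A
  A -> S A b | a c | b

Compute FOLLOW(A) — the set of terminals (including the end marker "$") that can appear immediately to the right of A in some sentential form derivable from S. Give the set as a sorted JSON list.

FIRST sets, iterate to fixpoint:
pass 1:
  A via A→a c: +{a}
  A via A→b: +{b}
  S via S→a: +{a}
  S: {a}  A: {a,b}
pass 2: (stable)
  S: {a}  A: {a,b}

FOLLOW sets:
FOLLOW(S) := {$}
pass 1:
  A→S A b: FOLLOW(S) ⊇ FIRST(A) = {a,b}; new: +{a,b}
  A→S A b: FOLLOW(A) ⊇ FIRST(b) = {b}; new: +{b}
  S→a A: FOLLOW(A) ⊇ FOLLOW(S) ⊇ {$,a,b}; new: +{$,a}
  FOLLOW(S)={$,a,b}  FOLLOW(A)={$,a,b}
pass 2: — fixpoint
  FOLLOW(S)={$,a,b}  FOLLOW(A)={$,a,b}

FOLLOW(A) = ["$", "a", "b"]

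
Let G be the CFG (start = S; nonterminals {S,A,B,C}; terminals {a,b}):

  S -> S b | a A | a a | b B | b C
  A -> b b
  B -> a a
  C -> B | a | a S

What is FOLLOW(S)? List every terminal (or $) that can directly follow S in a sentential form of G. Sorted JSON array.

Compute FIRST by fixpoint:
pass 1:
  A via A→b b: +{b}
  B via B→a a: +{a}
  C via C→B: +{a}
  S via S→a A: +{a}
  S via S→b B: +{b}
  FIRST[S]={a,b}  FIRST[A]={b}  FIRST[B]={a}  FIRST[C]={a}
pass 2: (no change)
  FIRST[S]={a,b}  FIRST[A]={b}  FIRST[B]={a}  FIRST[C]={a}

FOLLOW iteration:
initialize: $ ∈ FOLLOW(S)
iter 1:
  S→S b: FOLLOW(S) ⊇ FIRST(b) = {b}; new: +{b}
  S→a A: FOLLOW(A) ⊇ FOLLOW(S) ⊇ {$,b}; new: +{$,b}
  S→b B: FOLLOW(B) ⊇ FOLLOW(S) ⊇ {$,b}; new: +{$,b}
  S→b C: FOLLOW(C) ⊇ FOLLOW(S) ⊇ {$,b}; new: +{$,b}
  FOLLOW(S)={$,b}  FOLLOW(A)={$,b}  FOLLOW(B)={$,b}  FOLLOW(C)={$,b}
iter 2: (stable)
  FOLLOW(S)={$,b}  FOLLOW(A)={$,b}  FOLLOW(B)={$,b}  FOLLOW(C)={$,b}

FOLLOW(S) = ["$", "b"]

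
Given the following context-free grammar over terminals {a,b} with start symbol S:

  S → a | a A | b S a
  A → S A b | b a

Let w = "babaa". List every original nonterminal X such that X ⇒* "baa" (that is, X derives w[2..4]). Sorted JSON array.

CNF form of G:
  S -> T0 X3 | T1 A | a
  A -> S X2 | T0 T1
  T0 -> b
  T1 -> a
  X2 -> A T0
  X3 -> S T1

CYK fill — only the sub-triangle for w[2..4]:
  [2..2]={T0}  "b"  orig:{}
  [3..3]={S,T1}  "a"  orig:{S}
  [4..4]={S,T1}  "a"  orig:{S}
  [2..3]={A}  "ba"
  [3..4]={X3}  "aa"  orig:{}
  [2..4]={S}  "baa"

Original NTs in T[2,4] deriving "baa": ["S"]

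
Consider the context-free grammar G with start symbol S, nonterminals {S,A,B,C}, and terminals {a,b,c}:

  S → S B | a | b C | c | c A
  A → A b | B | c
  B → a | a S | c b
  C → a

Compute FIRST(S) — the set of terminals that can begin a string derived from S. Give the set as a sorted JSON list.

Compute FIRST by fixpoint:
[1]
  A via A→c: +{c}
  B via B→a: +{a}
  B via B→c b: +{c}
  C via C→a: +{a}
  S via S→a: +{a}
  S via S→b C: +{b}
  S via S→c: +{c}
  FIRST[S]={a,b,c}  FIRST[A]={c}  FIRST[B]={a,c}  FIRST[C]={a}
[2]
  A via A→B: +{a}
  FIRST[S]={a,b,c}  FIRST[A]={a,c}  FIRST[B]={a,c}  FIRST[C]={a}
[3] (no change)
  FIRST[S]={a,b,c}  FIRST[A]={a,c}  FIRST[B]={a,c}  FIRST[C]={a}

FIRST(S) = ["a", "b", "c"]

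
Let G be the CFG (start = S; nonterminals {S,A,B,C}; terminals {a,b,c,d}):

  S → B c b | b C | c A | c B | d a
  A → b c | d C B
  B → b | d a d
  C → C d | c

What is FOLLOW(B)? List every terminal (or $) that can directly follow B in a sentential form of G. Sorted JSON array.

FIRST sets, iterate to fixpoint:
iter 1:
  A via A→b c: +{b}
  A via A→d C B: +{d}
  B via B→b: +{b}
  B via B→d a d: +{d}
  C via C→c: +{c}
  S via S→B c b: +{b,d}
  S via S→c A: +{c}
  FIRST[S]={b,c,d}  FIRST[A]={b,d}  FIRST[B]={b,d}  FIRST[C]={c}
iter 2: (stable)
  FIRST[S]={b,c,d}  FIRST[A]={b,d}  FIRST[B]={b,d}  FIRST[C]={c}

Compute FOLLOW by fixpoint:
seed FOLLOW(S) with $
round 1:
  A→d C B: FOLLOW(C) ⊇ FIRST(B) = {b,d}; new: +{b,d}
  S→B c b: FOLLOW(B) ⊇ FIRST(c) = {c}; new: +{c}
  S→b C: FOLLOW(C) ⊇ FOLLOW(S) ⊇ {$}; new: +{$}
  S→c A: FOLLOW(A) ⊇ FOLLOW(S) ⊇ {$}; new: +{$}
  S→c B: FOLLOW(B) ⊇ FOLLOW(S) ⊇ {$}; new: +{$}
  FOLLOW[S]={$}  FOLLOW[A]={$}  FOLLOW[B]={$,c}  FOLLOW[C]={$,b,d}
round 2: — fixpoint
  FOLLOW[S]={$}  FOLLOW[A]={$}  FOLLOW[B]={$,c}  FOLLOW[C]={$,b,d}

FOLLOW(B) = ["$", "c"]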